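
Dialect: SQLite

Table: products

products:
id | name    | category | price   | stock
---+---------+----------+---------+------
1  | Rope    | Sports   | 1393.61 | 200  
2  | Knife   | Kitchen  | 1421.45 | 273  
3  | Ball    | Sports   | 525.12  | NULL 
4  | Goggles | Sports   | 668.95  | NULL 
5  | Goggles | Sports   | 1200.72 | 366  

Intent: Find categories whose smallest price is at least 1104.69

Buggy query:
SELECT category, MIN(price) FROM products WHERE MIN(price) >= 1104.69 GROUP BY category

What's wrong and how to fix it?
Bug: MIN() in WHERE is a misuse of aggregate

Fix: Use HAVING for the per-group MIN condition

Corrected query:
SELECT category, MIN(price) FROM products GROUP BY category HAVING MIN(price) >= 1104.69

Result:
category | MIN(price)
---------+-----------
Kitchen  | 1421.45   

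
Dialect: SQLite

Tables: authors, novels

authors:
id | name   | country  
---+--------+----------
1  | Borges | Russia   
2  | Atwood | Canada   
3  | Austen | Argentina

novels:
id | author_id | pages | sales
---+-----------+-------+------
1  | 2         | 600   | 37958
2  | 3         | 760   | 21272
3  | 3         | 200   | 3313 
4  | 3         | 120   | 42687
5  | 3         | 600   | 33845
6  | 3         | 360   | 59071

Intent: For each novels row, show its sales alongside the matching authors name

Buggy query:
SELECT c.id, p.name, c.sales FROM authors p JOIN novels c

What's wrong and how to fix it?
Bug: JOIN with no ON clause produces a cartesian product; every novels row pairs with every authors row

Fix: Add ON c.author_id = p.id to the JOIN

Corrected query:
SELECT c.id, p.name, c.sales FROM authors p JOIN novels c ON c.author_id = p.id

Result:
id | name   | sales
---+--------+------
1  | Atwood | 37958
2  | Austen | 21272
3  | Austen | 3313 
4  | Austen | 42687
5  | Austen | 33845
6  | Austen | 59071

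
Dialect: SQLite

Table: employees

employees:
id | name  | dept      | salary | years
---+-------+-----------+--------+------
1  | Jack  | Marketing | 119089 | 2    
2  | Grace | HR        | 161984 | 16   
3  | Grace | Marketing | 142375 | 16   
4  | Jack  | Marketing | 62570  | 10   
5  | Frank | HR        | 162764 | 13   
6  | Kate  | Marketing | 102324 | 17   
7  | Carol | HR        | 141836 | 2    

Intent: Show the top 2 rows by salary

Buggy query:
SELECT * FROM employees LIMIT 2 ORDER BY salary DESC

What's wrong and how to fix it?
Bug: LIMIT must come after ORDER BY

Fix: Sort with ORDER BY, then apply LIMIT

Corrected query:
SELECT * FROM employees ORDER BY salary DESC LIMIT 2

Result:
id | name  | dept | salary | years
---+-------+------+--------+------
5  | Frank | HR   | 162764 | 13   
2  | Grace | HR   | 161984 | 16   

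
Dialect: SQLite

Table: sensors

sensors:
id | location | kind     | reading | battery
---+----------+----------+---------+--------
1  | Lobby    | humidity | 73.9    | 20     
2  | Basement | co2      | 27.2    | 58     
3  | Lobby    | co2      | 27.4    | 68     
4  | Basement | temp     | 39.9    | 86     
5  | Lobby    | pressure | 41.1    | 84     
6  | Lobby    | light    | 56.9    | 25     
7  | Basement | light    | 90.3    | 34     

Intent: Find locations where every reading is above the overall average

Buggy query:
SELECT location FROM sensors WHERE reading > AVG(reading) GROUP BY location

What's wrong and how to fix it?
Bug: WHERE evaluates per row before aggregation, so AVG() is unavailable

Fix: Compute the overall average in a scalar subquery and compare each group's MIN against it in HAVING

Corrected query:
SELECT location FROM sensors GROUP BY location HAVING MIN(reading) > (SELECT AVG(reading) FROM sensors)

Result:
(no rows)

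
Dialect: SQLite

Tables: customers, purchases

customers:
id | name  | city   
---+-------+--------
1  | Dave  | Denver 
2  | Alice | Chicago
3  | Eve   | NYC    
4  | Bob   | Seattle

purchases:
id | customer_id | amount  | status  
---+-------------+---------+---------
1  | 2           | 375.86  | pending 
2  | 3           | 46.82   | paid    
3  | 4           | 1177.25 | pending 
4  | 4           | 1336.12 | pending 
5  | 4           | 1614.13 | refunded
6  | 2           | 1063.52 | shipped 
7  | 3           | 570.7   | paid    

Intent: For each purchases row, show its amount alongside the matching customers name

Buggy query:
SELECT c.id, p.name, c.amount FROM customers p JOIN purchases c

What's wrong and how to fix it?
Bug: JOIN with no ON clause produces a cartesian product; every purchases row pairs with every customers row

Fix: Add ON c.customer_id = p.id to the JOIN

Corrected query:
SELECT c.id, p.name, c.amount FROM customers p JOIN purchases c ON c.customer_id = p.id

Result:
id | name  | amount 
---+-------+--------
1  | Alice | 375.86 
2  | Eve   | 46.82  
3  | Bob   | 1177.25
4  | Bob   | 1336.12
5  | Bob   | 1614.13
6  | Alice | 1063.52
7  | Eve   | 570.7  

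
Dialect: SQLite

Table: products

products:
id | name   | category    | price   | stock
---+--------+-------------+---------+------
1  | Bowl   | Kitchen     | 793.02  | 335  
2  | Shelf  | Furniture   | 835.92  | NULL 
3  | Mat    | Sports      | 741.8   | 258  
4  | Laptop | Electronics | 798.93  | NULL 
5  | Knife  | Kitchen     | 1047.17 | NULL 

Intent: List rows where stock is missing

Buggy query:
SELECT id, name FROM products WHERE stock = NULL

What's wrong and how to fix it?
Bug: '= NULL' is always unknown in SQL three-valued logic, so no rows match

Fix: Use IS NULL to test for NULL

Corrected query:
SELECT id, name FROM products WHERE stock IS NULL

Result:
id | name  
---+-------
2  | Shelf 
4  | Laptop
5  | Knife 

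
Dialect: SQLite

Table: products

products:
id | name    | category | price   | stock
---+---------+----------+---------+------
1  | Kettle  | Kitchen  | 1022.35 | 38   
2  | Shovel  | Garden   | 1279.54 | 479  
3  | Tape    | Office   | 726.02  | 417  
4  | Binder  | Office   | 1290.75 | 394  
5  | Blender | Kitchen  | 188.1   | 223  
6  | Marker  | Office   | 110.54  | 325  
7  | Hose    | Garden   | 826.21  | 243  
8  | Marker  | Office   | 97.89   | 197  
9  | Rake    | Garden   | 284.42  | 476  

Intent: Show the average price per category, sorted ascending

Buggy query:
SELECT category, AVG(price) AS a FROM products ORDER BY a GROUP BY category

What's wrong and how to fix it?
Bug: ORDER BY appears before GROUP BY; SQL clause order requires GROUP BY first

Fix: Move ORDER BY to the end, after GROUP BY

Corrected query:
SELECT category, AVG(price) AS a FROM products GROUP BY category ORDER BY a

Result:
category | a         
---------+-----------
Office   | 556.3     
Kitchen  | 605.225   
Garden   | 796.723333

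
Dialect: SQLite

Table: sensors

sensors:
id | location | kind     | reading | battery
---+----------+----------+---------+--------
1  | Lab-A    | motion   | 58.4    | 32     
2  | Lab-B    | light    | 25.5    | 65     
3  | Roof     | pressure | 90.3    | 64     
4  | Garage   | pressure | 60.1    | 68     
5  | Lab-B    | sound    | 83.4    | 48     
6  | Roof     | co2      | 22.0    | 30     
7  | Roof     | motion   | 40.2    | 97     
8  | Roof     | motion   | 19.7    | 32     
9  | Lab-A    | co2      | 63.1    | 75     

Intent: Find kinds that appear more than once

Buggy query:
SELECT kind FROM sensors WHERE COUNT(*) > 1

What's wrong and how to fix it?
Bug: WHERE can't reference COUNT(*); aggregates are computed after WHERE

Fix: Group first, then use HAVING for the count condition

Corrected query:
SELECT kind FROM sensors GROUP BY kind HAVING COUNT(*) > 1

Result:
kind    
--------
co2     
motion  
pressure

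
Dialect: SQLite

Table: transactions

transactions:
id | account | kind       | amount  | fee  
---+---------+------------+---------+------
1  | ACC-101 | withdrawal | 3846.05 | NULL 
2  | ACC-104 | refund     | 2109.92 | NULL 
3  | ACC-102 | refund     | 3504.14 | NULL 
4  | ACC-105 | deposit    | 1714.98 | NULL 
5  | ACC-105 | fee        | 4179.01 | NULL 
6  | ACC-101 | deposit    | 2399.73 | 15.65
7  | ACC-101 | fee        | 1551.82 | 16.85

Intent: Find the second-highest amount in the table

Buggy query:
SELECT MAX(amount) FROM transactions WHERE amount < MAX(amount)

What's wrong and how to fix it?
Bug: MAX(amount) on the right of the comparison is an aggregate-in-WHERE error

Fix: Put the inner MAX in a scalar subquery

Corrected query:
SELECT MAX(amount) FROM transactions WHERE amount < (SELECT MAX(amount) FROM transactions)

Result:
MAX(amount)
-----------
3846.05    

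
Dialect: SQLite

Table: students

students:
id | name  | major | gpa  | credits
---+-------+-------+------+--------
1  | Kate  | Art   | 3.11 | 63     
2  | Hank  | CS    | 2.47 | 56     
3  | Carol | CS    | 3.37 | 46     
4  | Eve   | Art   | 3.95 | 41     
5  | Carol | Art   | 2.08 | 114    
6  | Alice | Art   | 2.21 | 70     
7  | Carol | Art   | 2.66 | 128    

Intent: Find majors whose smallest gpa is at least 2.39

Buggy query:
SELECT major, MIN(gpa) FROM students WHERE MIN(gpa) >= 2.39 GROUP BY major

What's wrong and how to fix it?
Bug: MIN() in WHERE is a misuse of aggregate

Fix: Replace WHERE with HAVING after the GROUP BY

Corrected query:
SELECT major, MIN(gpa) FROM students GROUP BY major HAVING MIN(gpa) >= 2.39

Result:
major | MIN(gpa)
------+---------
CS    | 2.47    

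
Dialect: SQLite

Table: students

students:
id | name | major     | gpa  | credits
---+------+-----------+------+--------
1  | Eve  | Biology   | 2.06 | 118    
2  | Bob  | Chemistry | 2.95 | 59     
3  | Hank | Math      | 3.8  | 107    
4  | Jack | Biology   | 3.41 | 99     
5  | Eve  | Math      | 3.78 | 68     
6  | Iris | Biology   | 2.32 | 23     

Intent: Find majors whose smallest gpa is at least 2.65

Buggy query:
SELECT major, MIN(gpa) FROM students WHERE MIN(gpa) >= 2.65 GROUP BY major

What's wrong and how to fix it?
Bug: MIN() in WHERE is a misuse of aggregate

Fix: Use HAVING for the per-group MIN condition

Corrected query:
SELECT major, MIN(gpa) FROM students GROUP BY major HAVING MIN(gpa) >= 2.65

Result:
major     | MIN(gpa)
----------+---------
Chemistry | 2.95    
Math      | 3.78    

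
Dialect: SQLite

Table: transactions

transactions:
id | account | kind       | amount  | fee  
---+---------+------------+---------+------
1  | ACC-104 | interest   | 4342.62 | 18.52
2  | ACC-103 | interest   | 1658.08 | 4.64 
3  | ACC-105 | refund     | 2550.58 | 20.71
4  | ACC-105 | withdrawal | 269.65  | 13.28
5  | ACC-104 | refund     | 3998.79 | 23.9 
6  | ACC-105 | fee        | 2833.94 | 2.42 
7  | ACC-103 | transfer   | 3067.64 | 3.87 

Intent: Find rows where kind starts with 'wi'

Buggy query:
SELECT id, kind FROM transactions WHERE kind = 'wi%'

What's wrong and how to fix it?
Bug: '=' compares the literal string including the % character; pattern matching needs LIKE

Fix: Use LIKE for wildcard pattern matching

Corrected query:
SELECT id, kind FROM transactions WHERE kind LIKE 'wi%'

Result:
id | kind      
---+-----------
4  | withdrawal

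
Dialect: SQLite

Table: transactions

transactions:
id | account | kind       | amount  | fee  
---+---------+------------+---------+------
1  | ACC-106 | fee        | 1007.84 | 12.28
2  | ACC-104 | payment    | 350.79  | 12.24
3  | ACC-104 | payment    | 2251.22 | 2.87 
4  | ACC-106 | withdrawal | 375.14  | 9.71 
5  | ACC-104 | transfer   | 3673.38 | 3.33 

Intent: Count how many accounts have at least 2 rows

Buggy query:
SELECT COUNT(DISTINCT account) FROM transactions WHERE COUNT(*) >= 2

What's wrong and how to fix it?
Bug: COUNT(*) cannot appear in WHERE; the per-group count doesn't exist yet

Fix: Use a subquery that GROUPs and filters with HAVING, then count its rows

Corrected query:
SELECT COUNT(*) FROM (SELECT account FROM transactions GROUP BY account HAVING COUNT(*) >= 2)

Result:
COUNT(*)
--------
2       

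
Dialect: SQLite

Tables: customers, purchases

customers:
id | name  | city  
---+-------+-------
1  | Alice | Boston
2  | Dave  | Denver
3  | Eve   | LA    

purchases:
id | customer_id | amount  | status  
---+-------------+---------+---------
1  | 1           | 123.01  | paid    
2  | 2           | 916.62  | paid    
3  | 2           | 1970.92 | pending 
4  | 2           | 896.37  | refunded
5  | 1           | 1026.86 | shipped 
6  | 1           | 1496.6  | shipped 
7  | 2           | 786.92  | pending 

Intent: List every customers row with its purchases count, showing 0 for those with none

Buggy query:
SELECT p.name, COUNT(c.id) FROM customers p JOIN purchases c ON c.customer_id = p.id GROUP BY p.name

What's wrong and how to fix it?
Bug: An inner join excludes parents with zero children

Fix: Switch to LEFT JOIN to retain unmatched parent rows

Corrected query:
SELECT p.name, COUNT(c.id) FROM customers p LEFT JOIN purchases c ON c.customer_id = p.id GROUP BY p.name

Result:
name  | COUNT(c.id)
------+------------
Alice | 3          
Dave  | 4          
Eve   | 0          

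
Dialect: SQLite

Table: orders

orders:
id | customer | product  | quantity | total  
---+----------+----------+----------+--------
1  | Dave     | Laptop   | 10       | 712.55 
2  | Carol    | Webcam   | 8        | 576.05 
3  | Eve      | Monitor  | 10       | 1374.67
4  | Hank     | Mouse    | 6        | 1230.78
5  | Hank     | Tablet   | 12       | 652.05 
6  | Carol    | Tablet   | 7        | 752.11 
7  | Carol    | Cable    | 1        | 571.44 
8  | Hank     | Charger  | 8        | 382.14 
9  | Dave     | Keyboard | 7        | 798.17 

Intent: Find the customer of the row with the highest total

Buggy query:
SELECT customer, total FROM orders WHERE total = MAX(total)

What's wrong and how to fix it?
Bug: WHERE is evaluated per row; an aggregate over the whole table isn't defined there

Fix: Use a subquery: WHERE total = (SELECT MAX(total) FROM orders)

Corrected query:
SELECT customer, total FROM orders WHERE total = (SELECT MAX(total) FROM orders)

Result:
customer | total  
---------+--------
Eve      | 1374.67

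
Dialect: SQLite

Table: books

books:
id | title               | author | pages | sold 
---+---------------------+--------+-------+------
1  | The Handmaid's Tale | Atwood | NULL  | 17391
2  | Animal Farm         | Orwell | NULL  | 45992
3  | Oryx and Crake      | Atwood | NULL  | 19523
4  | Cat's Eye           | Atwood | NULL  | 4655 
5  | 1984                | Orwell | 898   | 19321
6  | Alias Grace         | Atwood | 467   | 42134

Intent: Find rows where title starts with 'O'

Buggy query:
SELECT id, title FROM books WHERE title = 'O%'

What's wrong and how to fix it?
Bug: '=' compares the literal string including the % character; pattern matching needs LIKE

Fix: Use LIKE for wildcard pattern matching

Corrected query:
SELECT id, title FROM books WHERE title LIKE 'O%'

Result:
id | title         
---+---------------
3  | Oryx and Crake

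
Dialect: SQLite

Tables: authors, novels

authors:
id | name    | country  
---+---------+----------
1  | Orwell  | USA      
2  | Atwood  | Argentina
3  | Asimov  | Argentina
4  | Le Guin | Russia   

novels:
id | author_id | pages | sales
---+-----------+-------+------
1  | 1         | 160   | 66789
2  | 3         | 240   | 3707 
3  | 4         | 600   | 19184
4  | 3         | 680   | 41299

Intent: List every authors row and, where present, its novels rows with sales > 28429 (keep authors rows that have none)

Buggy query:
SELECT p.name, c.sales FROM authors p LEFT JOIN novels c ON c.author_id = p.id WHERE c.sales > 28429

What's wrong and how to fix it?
Bug: Filtering c.sales in WHERE discards the NULL rows produced by LEFT JOIN, turning it into an inner join

Fix: Put 'c.sales > 28429' in the JOIN's ON clause instead of WHERE

Corrected query:
SELECT p.name, c.sales FROM authors p LEFT JOIN novels c ON c.author_id = p.id AND c.sales > 28429

Result:
name    | sales
--------+------
Orwell  | 66789
Atwood  | NULL 
Asimov  | 41299
Le Guin | NULL 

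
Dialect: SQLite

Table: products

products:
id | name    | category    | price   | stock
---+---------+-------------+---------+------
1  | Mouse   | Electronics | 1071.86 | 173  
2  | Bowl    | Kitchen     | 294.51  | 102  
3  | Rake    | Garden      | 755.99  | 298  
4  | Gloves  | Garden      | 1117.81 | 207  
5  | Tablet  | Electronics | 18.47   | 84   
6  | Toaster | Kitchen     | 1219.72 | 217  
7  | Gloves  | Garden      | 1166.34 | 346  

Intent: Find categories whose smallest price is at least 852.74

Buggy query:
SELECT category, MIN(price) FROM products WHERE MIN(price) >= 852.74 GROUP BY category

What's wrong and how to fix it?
Bug: Aggregates like MIN are computed per group after WHERE runs

Fix: Replace WHERE with HAVING after the GROUP BY

Corrected query:
SELECT category, MIN(price) FROM products GROUP BY category HAVING MIN(price) >= 852.74

Result:
(no rows)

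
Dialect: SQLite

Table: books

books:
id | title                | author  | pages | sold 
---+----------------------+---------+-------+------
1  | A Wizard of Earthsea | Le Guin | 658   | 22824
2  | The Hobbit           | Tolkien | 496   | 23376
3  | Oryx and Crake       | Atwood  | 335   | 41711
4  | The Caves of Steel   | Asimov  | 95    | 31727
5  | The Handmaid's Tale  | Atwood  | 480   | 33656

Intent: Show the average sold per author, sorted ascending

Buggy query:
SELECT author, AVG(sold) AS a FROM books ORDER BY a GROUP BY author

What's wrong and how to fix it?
Bug: GROUP BY must precede ORDER BY

Fix: Move ORDER BY to the end, after GROUP BY

Corrected query:
SELECT author, AVG(sold) AS a FROM books GROUP BY author ORDER BY a

Result:
author  | a      
--------+--------
Le Guin | 22824  
Tolkien | 23376  
Asimov  | 31727  
Atwood  | 37683.5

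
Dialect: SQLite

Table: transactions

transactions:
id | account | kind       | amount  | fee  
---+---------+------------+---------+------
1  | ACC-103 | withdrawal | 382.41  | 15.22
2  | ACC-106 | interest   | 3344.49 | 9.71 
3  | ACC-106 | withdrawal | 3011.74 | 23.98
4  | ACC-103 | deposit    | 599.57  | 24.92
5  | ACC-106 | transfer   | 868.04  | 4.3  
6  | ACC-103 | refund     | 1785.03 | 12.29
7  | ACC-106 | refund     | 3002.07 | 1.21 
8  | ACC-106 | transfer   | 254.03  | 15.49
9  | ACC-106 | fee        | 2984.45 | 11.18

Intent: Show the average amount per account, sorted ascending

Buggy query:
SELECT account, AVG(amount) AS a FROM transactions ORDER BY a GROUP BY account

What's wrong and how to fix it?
Bug: ORDER BY appears before GROUP BY; SQL clause order requires GROUP BY first

Fix: Move ORDER BY to the end, after GROUP BY

Corrected query:
SELECT account, AVG(amount) AS a FROM transactions GROUP BY account ORDER BY a

Result:
account | a          
--------+------------
ACC-103 | 922.336667 
ACC-106 | 2244.136667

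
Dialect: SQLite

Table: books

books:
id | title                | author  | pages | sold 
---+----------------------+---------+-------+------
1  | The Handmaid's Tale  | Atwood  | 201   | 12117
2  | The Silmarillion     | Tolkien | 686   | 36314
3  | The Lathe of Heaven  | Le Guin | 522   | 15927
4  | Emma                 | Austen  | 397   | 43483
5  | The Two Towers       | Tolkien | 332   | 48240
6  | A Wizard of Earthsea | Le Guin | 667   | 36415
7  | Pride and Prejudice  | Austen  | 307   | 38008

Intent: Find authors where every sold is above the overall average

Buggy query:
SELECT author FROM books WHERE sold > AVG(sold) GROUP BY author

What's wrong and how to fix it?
Bug: WHERE evaluates per row before aggregation, so AVG() is unavailable

Fix: Compute the overall average in a scalar subquery and compare each group's MIN against it in HAVING

Corrected query:
SELECT author FROM books GROUP BY author HAVING MIN(sold) > (SELECT AVG(sold) FROM books)

Result:
author 
-------
Austen 
Tolkien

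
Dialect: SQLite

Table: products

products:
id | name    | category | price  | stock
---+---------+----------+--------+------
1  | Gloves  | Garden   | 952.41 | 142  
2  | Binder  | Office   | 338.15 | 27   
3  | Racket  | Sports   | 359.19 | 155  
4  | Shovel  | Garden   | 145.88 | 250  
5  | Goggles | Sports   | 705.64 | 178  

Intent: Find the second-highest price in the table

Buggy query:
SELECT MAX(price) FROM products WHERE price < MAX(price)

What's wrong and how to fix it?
Bug: MAX(price) on the right of the comparison is an aggregate-in-WHERE error

Fix: Compute the overall MAX in a subquery, then take MAX of rows below it

Corrected query:
SELECT MAX(price) FROM products WHERE price < (SELECT MAX(price) FROM products)

Result:
MAX(price)
----------
705.64    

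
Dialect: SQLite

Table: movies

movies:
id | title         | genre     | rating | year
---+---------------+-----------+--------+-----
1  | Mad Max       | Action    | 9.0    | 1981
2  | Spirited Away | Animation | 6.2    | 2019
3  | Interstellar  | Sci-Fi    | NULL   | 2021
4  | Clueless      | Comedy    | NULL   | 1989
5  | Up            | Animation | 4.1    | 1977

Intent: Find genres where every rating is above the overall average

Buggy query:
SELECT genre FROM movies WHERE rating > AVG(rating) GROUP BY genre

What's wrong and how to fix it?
Bug: AVG() is an aggregate; it can't sit directly in WHERE

Fix: Use a subquery for AVG and a HAVING MIN(...) filter so the condition holds for every row in the group

Corrected query:
SELECT genre FROM movies GROUP BY genre HAVING MIN(rating) > (SELECT AVG(rating) FROM movies)

Result:
genre 
------
Action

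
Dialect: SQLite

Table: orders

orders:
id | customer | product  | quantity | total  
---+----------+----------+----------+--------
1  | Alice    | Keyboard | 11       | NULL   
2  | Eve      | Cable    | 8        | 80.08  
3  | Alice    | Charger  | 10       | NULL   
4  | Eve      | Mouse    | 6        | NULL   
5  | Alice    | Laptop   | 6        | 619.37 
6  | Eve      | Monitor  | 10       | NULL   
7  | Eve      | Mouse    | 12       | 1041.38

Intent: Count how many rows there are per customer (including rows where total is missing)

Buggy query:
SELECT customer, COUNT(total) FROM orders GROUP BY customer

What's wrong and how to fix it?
Bug: COUNT(column) counts non-NULL values only; rows with NULL total aren't counted

Fix: Replace COUNT(total) with COUNT(*)

Corrected query:
SELECT customer, COUNT(*) FROM orders GROUP BY customer

Result:
customer | COUNT(*)
---------+---------
Alice    | 3       
Eve      | 4       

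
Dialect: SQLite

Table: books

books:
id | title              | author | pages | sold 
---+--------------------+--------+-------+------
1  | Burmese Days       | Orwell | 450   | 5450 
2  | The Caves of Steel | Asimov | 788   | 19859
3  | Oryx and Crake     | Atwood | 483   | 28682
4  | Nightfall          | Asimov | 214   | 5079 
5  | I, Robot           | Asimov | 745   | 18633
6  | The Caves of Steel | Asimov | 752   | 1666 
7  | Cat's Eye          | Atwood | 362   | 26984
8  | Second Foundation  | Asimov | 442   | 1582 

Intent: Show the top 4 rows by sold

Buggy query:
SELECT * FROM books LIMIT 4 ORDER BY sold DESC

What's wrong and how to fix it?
Bug: LIMIT must come after ORDER BY

Fix: Swap the clauses: ORDER BY first, then LIMIT

Corrected query:
SELECT * FROM books ORDER BY sold DESC LIMIT 4

Result:
id | title              | author | pages | sold 
---+--------------------+--------+-------+------
3  | Oryx and Crake     | Atwood | 483   | 28682
7  | Cat's Eye          | Atwood | 362   | 26984
2  | The Caves of Steel | Asimov | 788   | 19859
5  | I, Robot           | Asimov | 745   | 18633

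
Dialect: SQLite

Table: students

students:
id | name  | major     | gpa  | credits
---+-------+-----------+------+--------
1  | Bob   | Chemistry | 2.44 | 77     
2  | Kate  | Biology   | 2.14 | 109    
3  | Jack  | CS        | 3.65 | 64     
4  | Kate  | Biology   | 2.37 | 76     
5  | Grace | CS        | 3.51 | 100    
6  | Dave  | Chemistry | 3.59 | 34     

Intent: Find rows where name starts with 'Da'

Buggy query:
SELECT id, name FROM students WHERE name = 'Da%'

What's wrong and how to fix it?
Bug: Wildcards only work with LIKE; '=' treats '%' as a literal character

Fix: Use LIKE for wildcard pattern matching

Corrected query:
SELECT id, name FROM students WHERE name LIKE 'Da%'

Result:
id | name
---+-----
6  | Dave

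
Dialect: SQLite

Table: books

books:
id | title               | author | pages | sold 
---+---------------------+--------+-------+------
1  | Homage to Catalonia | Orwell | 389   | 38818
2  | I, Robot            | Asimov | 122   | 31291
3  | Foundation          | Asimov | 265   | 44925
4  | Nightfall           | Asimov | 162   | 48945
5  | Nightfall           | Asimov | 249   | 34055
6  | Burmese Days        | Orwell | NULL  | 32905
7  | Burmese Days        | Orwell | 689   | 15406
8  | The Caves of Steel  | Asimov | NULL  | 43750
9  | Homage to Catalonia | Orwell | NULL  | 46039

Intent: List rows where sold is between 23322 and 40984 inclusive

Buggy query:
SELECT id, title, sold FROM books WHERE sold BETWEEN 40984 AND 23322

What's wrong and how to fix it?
Bug: BETWEEN expects the lower bound first; with 40984 AND 23322 the range is empty

Fix: Write BETWEEN 23322 AND 40984

Corrected query:
SELECT id, title, sold FROM books WHERE sold BETWEEN 23322 AND 40984

Result:
id | title               | sold 
---+---------------------+------
1  | Homage to Catalonia | 38818
2  | I, Robot            | 31291
5  | Nightfall           | 34055
6  | Burmese Days        | 32905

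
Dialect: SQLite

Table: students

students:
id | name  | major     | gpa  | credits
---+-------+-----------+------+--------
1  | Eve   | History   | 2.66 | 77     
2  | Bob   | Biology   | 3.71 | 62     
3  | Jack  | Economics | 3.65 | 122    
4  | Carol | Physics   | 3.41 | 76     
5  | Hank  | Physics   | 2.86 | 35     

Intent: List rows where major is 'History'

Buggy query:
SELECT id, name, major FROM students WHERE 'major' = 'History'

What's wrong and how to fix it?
Bug: 'major' in single quotes is a string literal, not the column; the comparison is literal-vs-literal and never true

Fix: Reference the column as major without single quotes

Corrected query:
SELECT id, name, major FROM students WHERE major = 'History'

Result:
id | name | major  
---+------+--------
1  | Eve  | History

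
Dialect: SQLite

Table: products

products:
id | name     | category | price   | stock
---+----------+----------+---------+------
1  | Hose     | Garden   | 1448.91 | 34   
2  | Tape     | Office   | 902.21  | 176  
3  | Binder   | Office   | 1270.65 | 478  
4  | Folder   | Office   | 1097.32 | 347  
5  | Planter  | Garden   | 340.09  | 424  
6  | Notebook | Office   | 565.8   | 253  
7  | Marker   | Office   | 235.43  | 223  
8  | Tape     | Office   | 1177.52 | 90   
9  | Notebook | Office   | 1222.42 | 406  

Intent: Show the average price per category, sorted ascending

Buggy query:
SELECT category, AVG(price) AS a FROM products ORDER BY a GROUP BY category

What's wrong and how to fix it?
Bug: ORDER BY appears before GROUP BY; SQL clause order requires GROUP BY first

Fix: Move ORDER BY to the end, after GROUP BY

Corrected query:
SELECT category, AVG(price) AS a FROM products GROUP BY category ORDER BY a

Result:
category | a         
---------+-----------
Garden   | 894.5     
Office   | 924.478571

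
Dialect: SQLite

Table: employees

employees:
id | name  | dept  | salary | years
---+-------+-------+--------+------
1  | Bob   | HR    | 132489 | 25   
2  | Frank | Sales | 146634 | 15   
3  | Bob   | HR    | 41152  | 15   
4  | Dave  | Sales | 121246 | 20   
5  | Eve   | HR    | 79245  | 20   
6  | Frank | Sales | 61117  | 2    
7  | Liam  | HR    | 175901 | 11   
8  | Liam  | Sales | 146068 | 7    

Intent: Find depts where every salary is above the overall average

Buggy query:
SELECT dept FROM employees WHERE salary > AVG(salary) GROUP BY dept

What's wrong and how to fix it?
Bug: WHERE evaluates per row before aggregation, so AVG() is unavailable

Fix: Compute the overall average in a scalar subquery and compare each group's MIN against it in HAVING

Corrected query:
SELECT dept FROM employees GROUP BY dept HAVING MIN(salary) > (SELECT AVG(salary) FROM employees)

Result:
(no rows)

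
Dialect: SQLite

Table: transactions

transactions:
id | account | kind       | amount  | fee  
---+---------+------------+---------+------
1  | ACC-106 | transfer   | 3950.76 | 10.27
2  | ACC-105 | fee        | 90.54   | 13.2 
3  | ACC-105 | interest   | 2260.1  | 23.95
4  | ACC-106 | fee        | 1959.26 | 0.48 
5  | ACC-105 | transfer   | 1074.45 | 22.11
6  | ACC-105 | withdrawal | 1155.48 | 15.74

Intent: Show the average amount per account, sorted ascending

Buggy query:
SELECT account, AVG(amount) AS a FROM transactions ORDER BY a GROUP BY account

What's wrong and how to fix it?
Bug: GROUP BY must precede ORDER BY

Fix: Reorder: SELECT … FROM … GROUP BY … ORDER BY …

Corrected query:
SELECT account, AVG(amount) AS a FROM transactions GROUP BY account ORDER BY a

Result:
account | a        
--------+----------
ACC-105 | 1145.1425
ACC-106 | 2955.01  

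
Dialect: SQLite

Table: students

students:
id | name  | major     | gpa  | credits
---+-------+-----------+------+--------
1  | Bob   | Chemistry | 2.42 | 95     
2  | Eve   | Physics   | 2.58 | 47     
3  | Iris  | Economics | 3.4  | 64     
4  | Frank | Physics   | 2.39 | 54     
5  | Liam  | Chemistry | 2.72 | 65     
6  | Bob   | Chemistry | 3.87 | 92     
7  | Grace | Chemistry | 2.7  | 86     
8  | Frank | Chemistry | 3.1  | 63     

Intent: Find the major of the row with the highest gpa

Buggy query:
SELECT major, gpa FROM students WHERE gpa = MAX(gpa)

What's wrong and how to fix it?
Bug: MAX(gpa) is an aggregate and cannot be used directly in WHERE

Fix: Use a subquery: WHERE gpa = (SELECT MAX(gpa) FROM students)

Corrected query:
SELECT major, gpa FROM students WHERE gpa = (SELECT MAX(gpa) FROM students)

Result:
major     | gpa 
----------+-----
Chemistry | 3.87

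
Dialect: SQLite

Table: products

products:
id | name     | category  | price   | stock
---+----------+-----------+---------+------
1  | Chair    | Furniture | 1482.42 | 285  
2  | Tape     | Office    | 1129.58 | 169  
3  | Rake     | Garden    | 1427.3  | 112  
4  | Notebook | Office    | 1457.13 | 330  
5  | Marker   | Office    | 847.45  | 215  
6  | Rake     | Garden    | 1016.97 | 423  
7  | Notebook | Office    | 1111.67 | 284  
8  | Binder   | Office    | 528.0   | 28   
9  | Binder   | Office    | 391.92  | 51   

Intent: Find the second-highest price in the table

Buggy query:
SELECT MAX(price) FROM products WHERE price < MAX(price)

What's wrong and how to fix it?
Bug: The inner MAX is an aggregate inside WHERE, which is not allowed

Fix: Compute the overall MAX in a subquery, then take MAX of rows below it

Corrected query:
SELECT MAX(price) FROM products WHERE price < (SELECT MAX(price) FROM products)

Result:
MAX(price)
----------
1457.13   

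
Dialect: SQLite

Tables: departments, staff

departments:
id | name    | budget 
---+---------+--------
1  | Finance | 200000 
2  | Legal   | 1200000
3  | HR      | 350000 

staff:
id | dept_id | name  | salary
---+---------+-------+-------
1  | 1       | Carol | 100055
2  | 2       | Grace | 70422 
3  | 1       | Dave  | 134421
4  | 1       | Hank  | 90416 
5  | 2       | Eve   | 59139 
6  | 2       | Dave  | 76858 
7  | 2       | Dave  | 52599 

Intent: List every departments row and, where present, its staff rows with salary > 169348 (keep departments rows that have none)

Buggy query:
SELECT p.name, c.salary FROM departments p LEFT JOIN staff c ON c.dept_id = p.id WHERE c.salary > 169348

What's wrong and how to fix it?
Bug: Filtering c.salary in WHERE discards the NULL rows produced by LEFT JOIN, turning it into an inner join

Fix: Put 'c.salary > 169348' in the JOIN's ON clause instead of WHERE

Corrected query:
SELECT p.name, c.salary FROM departments p LEFT JOIN staff c ON c.dept_id = p.id AND c.salary > 169348

Result:
name    | salary
--------+-------
Finance | NULL  
Legal   | NULL  
HR      | NULL  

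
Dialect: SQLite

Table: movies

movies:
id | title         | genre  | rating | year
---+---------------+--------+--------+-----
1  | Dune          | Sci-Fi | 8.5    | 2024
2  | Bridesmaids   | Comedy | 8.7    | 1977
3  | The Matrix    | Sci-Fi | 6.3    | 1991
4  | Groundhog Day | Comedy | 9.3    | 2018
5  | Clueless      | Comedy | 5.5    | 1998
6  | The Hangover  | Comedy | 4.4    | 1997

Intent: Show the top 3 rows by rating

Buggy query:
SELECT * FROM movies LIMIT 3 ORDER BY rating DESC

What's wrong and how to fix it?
Bug: ORDER BY cannot follow LIMIT; LIMIT is the final clause

Fix: Sort with ORDER BY, then apply LIMIT

Corrected query:
SELECT * FROM movies ORDER BY rating DESC LIMIT 3

Result:
id | title         | genre  | rating | year
---+---------------+--------+--------+-----
4  | Groundhog Day | Comedy | 9.3    | 2018
2  | Bridesmaids   | Comedy | 8.7    | 1977
1  | Dune          | Sci-Fi | 8.5    | 2024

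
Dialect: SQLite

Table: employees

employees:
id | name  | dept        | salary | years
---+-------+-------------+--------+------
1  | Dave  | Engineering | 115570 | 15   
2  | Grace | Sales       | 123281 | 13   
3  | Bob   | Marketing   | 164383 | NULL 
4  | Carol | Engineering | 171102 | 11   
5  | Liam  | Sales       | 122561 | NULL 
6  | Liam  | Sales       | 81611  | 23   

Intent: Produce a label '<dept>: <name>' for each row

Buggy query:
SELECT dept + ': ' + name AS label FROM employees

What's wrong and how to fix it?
Bug: SQLite uses || for string concatenation; + coerces text to numbers (yielding 0)

Fix: Replace + with || to concatenate text

Corrected query:
SELECT dept || ': ' || name AS label FROM employees

Result:
label             
------------------
Engineering: Dave 
Sales: Grace      
Marketing: Bob    
Engineering: Carol
Sales: Liam       
Sales: Liam       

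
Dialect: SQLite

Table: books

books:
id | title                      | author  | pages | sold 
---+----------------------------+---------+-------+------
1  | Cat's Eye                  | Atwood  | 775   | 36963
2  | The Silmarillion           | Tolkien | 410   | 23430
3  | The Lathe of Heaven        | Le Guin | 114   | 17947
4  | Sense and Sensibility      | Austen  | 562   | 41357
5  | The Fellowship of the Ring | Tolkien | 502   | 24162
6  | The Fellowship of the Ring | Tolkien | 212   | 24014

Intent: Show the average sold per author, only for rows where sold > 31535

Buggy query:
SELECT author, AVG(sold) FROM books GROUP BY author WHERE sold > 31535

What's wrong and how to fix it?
Bug: WHERE cannot follow GROUP BY

Fix: Move the WHERE clause before GROUP BY

Corrected query:
SELECT author, AVG(sold) FROM books WHERE sold > 31535 GROUP BY author

Result:
author | AVG(sold)
-------+----------
Atwood | 36963    
Austen | 41357    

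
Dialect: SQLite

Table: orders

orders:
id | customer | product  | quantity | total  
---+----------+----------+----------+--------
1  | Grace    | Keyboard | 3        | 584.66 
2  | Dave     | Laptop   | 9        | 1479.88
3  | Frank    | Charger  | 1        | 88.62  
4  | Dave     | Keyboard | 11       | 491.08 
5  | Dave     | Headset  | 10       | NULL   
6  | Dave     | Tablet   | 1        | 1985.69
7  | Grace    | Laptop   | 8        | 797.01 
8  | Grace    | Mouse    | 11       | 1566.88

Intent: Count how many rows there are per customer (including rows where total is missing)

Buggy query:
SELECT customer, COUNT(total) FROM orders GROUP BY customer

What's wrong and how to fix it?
Bug: COUNT(total) skips NULLs, so groups with missing total are undercounted

Fix: Replace COUNT(total) with COUNT(*)

Corrected query:
SELECT customer, COUNT(*) FROM orders GROUP BY customer

Result:
customer | COUNT(*)
---------+---------
Dave     | 4       
Frank    | 1       
Grace    | 3       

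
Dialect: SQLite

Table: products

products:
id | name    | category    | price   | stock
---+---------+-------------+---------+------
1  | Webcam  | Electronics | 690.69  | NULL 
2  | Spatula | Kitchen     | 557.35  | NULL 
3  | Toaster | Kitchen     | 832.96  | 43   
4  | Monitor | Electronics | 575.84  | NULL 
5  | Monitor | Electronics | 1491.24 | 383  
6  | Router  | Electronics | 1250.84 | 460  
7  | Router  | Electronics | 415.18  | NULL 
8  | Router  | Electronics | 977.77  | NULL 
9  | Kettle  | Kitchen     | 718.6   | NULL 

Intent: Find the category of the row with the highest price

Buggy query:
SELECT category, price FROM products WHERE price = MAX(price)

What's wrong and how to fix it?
Bug: WHERE is evaluated per row; an aggregate over the whole table isn't defined there

Fix: Use a subquery: WHERE price = (SELECT MAX(price) FROM products)

Corrected query:
SELECT category, price FROM products WHERE price = (SELECT MAX(price) FROM products)

Result:
category    | price  
------------+--------
Electronics | 1491.24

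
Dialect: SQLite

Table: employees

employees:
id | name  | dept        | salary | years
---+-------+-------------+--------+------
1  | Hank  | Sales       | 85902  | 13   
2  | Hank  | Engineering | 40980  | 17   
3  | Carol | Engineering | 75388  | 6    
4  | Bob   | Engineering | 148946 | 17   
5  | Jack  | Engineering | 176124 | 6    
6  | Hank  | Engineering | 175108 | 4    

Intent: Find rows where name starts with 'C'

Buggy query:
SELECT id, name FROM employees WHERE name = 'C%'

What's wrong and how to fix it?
Bug: Wildcards only work with LIKE; '=' treats '%' as a literal character

Fix: Use LIKE for wildcard pattern matching

Corrected query:
SELECT id, name FROM employees WHERE name LIKE 'C%'

Result:
id | name 
---+------
3  | Carol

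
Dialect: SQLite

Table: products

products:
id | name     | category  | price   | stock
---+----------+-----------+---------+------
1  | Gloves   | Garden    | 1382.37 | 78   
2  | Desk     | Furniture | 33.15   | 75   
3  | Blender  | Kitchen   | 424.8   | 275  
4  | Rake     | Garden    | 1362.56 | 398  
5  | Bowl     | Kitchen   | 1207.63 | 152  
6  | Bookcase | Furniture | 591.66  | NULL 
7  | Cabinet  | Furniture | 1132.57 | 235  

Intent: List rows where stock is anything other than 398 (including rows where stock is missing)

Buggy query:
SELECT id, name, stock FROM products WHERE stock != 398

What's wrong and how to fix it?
Bug: Inequality against NULL is unknown, not true; rows with NULL are dropped

Fix: Handle NULL separately with IS NULL alongside the inequality

Corrected query:
SELECT id, name, stock FROM products WHERE stock != 398 OR stock IS NULL

Result:
id | name     | stock
---+----------+------
1  | Gloves   | 78   
2  | Desk     | 75   
3  | Blender  | 275  
5  | Bowl     | 152  
6  | Bookcase | NULL 
7  | Cabinet  | 235  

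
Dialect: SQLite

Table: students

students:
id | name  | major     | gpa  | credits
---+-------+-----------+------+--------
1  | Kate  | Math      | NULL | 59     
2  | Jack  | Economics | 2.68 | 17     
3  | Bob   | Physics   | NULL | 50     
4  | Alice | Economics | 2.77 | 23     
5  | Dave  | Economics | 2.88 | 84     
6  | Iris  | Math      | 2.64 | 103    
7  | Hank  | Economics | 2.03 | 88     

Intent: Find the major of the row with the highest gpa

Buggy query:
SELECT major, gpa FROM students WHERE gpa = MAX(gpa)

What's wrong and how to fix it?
Bug: MAX(gpa) is an aggregate and cannot be used directly in WHERE

Fix: Use a subquery: WHERE gpa = (SELECT MAX(gpa) FROM students)

Corrected query:
SELECT major, gpa FROM students WHERE gpa = (SELECT MAX(gpa) FROM students)

Result:
major     | gpa 
----------+-----
Economics | 2.88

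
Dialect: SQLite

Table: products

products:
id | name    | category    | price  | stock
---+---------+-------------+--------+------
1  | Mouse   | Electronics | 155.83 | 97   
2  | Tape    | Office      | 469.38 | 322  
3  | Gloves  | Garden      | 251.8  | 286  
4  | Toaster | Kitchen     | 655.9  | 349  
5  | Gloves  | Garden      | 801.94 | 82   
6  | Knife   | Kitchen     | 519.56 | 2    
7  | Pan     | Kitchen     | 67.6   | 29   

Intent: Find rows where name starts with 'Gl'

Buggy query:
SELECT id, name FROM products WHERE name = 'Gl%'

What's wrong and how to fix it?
Bug: '=' compares the literal string including the % character; pattern matching needs LIKE

Fix: Use LIKE for wildcard pattern matching

Corrected query:
SELECT id, name FROM products WHERE name LIKE 'Gl%'

Result:
id | name  
---+-------
3  | Gloves
5  | Gloves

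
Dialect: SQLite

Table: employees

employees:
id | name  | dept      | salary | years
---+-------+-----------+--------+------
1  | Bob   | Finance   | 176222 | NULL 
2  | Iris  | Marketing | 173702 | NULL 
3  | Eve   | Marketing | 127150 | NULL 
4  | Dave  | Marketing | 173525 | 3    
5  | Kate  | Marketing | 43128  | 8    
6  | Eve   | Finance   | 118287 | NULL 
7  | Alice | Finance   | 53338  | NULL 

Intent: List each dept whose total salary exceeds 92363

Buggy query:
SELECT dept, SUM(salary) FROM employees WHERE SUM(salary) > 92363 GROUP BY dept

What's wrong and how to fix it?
Bug: Aggregate functions cannot appear in a WHERE clause

Fix: Move the aggregate condition to a HAVING clause

Corrected query:
SELECT dept, SUM(salary) FROM employees GROUP BY dept HAVING SUM(salary) > 92363

Result:
dept      | SUM(salary)
----------+------------
Finance   | 347847     
Marketing | 517505     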